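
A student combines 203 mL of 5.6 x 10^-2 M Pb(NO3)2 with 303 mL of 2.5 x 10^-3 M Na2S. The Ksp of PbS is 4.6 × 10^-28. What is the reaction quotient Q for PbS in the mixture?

Q = 3.4 × 10^-5

Total volume = 203 + 303 = 506 mL.
[Pb^2+] = 5.6 × 10^-2 × (203/506) = 2.25 x 10^-2 M
[S^2-] = 2.5 × 10^-3 × (303/506) = 1.50 × 10^-3 M
PbS(s) <=> Pb^2+ + S^2-, so Q = [Pb^2+][S^2-]
Q = (2.25 × 10^-2)(1.50 x 10^-3) = 3.4 × 10^-5
Q > Ksp, so PbS will precipitate.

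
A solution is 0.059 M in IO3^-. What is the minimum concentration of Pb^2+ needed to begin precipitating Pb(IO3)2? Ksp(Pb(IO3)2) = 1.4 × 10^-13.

Pb(IO3)2(s) ⇌ Pb^2+(aq) + 2 IO3^-(aq)
Ksp = [Pb^2+][IO3^-]^2
Precipitation begins when Q = Ksp. With [IO3^-] = 0.059 M:
1.4 × 10^-13 = (0.059)^2 × [Pb^2+]
[Pb^2+] = (1.4 × 10^-13 / 3.48 x 10^-3) = 4.0 × 10^-11 M

[Pb^2+] ≈ 4.0 × 10^-11 M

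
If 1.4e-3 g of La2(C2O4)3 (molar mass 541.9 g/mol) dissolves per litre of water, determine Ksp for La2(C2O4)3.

Ksp ≈ 1.2 × 10^-26

Molar solubility s = (1.4 x 10^-3 g/L) / (541.9 g/mol) = 2.58 × 10^-6 M.
La2(C2O4)3(s) ⇌ 2 La^3+(aq) + 3 C2O4^2-(aq)
For each mole of La2(C2O4)3 that dissolves: [La^3+] = 2s, [C2O4^2-] = 3s.
Ksp = [La^3+]^2[C2O4^2-]^3
Ksp = (2s)^2(3s)^3 = 108s^5
With s = 2.58 × 10^-6: Ksp = 1.2 × 10^-26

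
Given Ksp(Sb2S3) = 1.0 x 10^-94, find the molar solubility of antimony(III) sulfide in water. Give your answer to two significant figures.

Sb2S3(s) ⇌ 2 Sb^3+ + 3 S^2-
Ksp = [Sb^3+]^2[S^2-]^3
For each mole of Sb2S3 that dissolves: [Sb^3+] = 2s, [S^2-] = 3s.
Substituting: Ksp = (2s)^2(3s)^3 = 108s^5
Solving, s = (1.0 x 10^-94/108)^(1/5) = 6.2 × 10^-20 M

s ≈ 6.2 x 10^-20 M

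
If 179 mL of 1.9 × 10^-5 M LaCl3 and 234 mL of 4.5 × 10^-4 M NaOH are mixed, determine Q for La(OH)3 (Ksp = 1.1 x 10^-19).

1.4e-16

Total volume = 179 + 234 = 413 mL.
[La^3+] = 1.9 × 10^-5 × (179/413) = 8.23 × 10^-6 M
[OH^-] = 4.5 x 10^-4 × (234/413) = 2.55 x 10^-4 M
La(OH)3(s) ⇌ La^3+(aq) + 3 OH^-(aq), so Q = [La^3+][OH^-]^3
Q = (8.23 × 10^-6)(2.55 × 10^-4)^3 = 1.4 x 10^-16
Q > Ksp, so La(OH)3 will precipitate.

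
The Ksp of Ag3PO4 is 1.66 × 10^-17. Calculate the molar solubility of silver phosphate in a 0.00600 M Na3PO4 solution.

s = 4.68 × 10^-6 M

Ag3PO4(s) <=> 3 Ag^+ + PO4^3-
Ksp = [Ag^+]^3[PO4^3-]
If s mol/L dissolves here, [Ag^+] = 3s, [PO4^3-] = 0.00600 + s ≈ 0.00600 (since PO4^3- from Na3PO4 dominates).
Ksp ≈ (3s)^3 × 0.00600
s = 4.68 × 10^-6 M
Check: s = 4.7 x 10^-6 ≪ 0.00600, so the approximation is valid.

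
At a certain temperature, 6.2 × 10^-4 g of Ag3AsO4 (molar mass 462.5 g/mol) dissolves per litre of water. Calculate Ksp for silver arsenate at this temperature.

8.7 × 10^-23

Molar solubility s = (6.2 × 10^-4 g/L) / (462.5 g/mol) = 1.34 × 10^-6 M.
Ag3AsO4(s) ⇌ 3 Ag^+(aq) + AsO4^3-(aq)
For each mole of Ag3AsO4 that dissolves: [Ag^+] = 3s, [AsO4^3-] = s.
Ksp = [Ag^+]^3[AsO4^3-]
So Ksp = (3s)^3 × s = 27s^4
Ksp = 27 × (1.34 x 10^-6)^4 = 8.7 × 10^-23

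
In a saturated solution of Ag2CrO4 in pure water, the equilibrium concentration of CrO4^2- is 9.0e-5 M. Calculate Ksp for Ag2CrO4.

Ag2CrO4(s) <=> 2 Ag^+ + CrO4^2-
Stoichiometry gives [Ag^+] = (2/1)[CrO4^2-] = 1.80 × 10^-4 M.
Ksp = [Ag^+]^2[CrO4^2-]
Ksp = (1.80 × 10^-4)^2 × 9.0 x 10^-5 = 2.9 × 10^-12

Ksp = 2.9 × 10^-12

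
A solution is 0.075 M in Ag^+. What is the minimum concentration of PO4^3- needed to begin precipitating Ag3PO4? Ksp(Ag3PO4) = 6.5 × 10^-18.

Ag3PO4(s) <=> 3 Ag^+ + PO4^3-
Ksp = [Ag^+]^3[PO4^3-]
Precipitation begins when Q = Ksp. With [Ag^+] = 0.075 M:
6.5 × 10^-18 = (0.075)^3 × [PO4^3-]
[PO4^3-] = (6.5 × 10^-18 / 4.22 x 10^-4) = 1.5 × 10^-14 M

1.5e-14 M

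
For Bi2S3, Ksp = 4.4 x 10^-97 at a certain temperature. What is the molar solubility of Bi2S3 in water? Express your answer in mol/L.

s ≈ 2.1 × 10^-20 M

Bi2S3(s) ⇌ 2 Bi^3+(aq) + 3 S^2-(aq)
Ksp = [Bi^3+]^2[S^2-]^3
For each mole of Bi2S3 that dissolves: [Bi^3+] = 2s, [S^2-] = 3s.
Ksp = (2s)^2(3s)^3 = 108s^5
Solving, s = (4.4 x 10^-97/108)^(1/5) = 2.1 × 10^-20 M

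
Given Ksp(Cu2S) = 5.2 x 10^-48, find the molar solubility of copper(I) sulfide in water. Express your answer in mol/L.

s = 1.1e-16 M

Cu2S(s) ⇌ 2 Cu^+ + S^2-
Ksp = [Cu^+]^2[S^2-]
For each mole of Cu2S that dissolves: [Cu^+] = 2s, [S^2-] = s.
Substituting: Ksp = (2s)^2s = 4s^3
s^3 = 5.2 x 10^-48 / 4, so s = 1.1 × 10^-16 M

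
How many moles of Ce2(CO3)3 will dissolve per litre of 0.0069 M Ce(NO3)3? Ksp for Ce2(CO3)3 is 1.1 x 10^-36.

9.5e-12 M

Ce2(CO3)3(s) <=> 2 Ce^3+ + 3 CO3^2-
Ksp = [Ce^3+]^2[CO3^2-]^3
If s mol/L dissolves here, [Ce^3+] = 0.0069 + 2s ≈ 0.0069, [CO3^2-] = 3s (Ksp is small, so little additional dissolves).
Ksp ≈ (0.0069)^2 × (3s)^3
s = 9.5 x 10^-12 M
Check: 2s = 1.9 x 10^-11 ≪ 0.0069, so the approximation is valid.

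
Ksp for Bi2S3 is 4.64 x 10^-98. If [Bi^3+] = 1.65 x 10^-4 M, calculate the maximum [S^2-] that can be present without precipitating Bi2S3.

Bi2S3(s) ⇌ 2 Bi^3+(aq) + 3 S^2-(aq)
Ksp = [Bi^3+]^2[S^2-]^3
Precipitation begins when Q = Ksp. With [Bi^3+] = 1.65 x 10^-4 M:
4.64 x 10^-98 = (1.65 x 10^-4)^2 × [S^2-]^3
[S^2-] = (4.64 x 10^-98 / 2.723 x 10^-8)^(1/3) = 1.19 × 10^-30 M

1.19 × 10^-30 M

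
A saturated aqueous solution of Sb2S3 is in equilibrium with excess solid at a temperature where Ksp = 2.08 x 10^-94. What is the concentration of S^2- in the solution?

Sb2S3(s) ⇌ 2 Sb^3+(aq) + 3 S^2-(aq)
Ksp = [Sb^3+]^2[S^2-]^3
If s mol/L of Sb2S3 dissolves, [Sb^3+] = 2s and [S^2-] = 3s.
So Ksp = (2s)^2 × (3s)^3 = 108s^5
s = (2.08 x 10^-94 / 108)^(1/5) = 7.193 × 10^-20 M
[S^2-] = 3s = 2.16 x 10^-19 M

2.16 × 10^-19 M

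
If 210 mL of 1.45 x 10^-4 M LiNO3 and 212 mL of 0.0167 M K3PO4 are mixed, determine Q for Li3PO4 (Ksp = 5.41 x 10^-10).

3.15e-15

Total volume = 210 + 212 = 422 mL.
[Li^+] = 1.45 × 10^-4 × (210/422) = 7.216 × 10^-5 M
[PO4^3-] = 1.67 x 10^-2 × (212/422) = 8.390 × 10^-3 M
Li3PO4(s) <=> 3 Li^+ + PO4^3-, so Q = [Li^+]^3[PO4^3-]
Q = (7.216 × 10^-5)^3(8.390 × 10^-3) = 3.15 × 10^-15
Q < Ksp, so no precipitate of Li3PO4 forms.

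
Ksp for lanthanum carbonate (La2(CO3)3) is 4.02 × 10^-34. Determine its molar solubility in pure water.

s = 8.21 × 10^-8 M

La2(CO3)3(s) ⇌ 2 La^3+ + 3 CO3^2-
Ksp = [La^3+]^2[CO3^2-]^3
For each mole of La2(CO3)3 that dissolves: [La^3+] = 2s, [CO3^2-] = 3s.
Substituting: Ksp = (2s)^2(3s)^3 = 108s^5
s^5 = 4.02 × 10^-34 / 108, so s = 8.21 × 10^-8 M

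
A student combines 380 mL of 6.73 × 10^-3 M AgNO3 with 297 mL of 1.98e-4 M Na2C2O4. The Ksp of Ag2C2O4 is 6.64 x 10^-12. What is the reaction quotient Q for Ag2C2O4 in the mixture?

Q = 1.24e-9

Total volume = 380 + 297 = 677 mL.
[Ag^+] = 6.73 x 10^-3 × (380/677) = 3.778 x 10^-3 M
[C2O4^2-] = 1.98 x 10^-4 × (297/677) = 8.686 x 10^-5 M
Ag2C2O4(s) ⇌ 2 Ag^+(aq) + C2O4^2-(aq), so Q = [Ag^+]^2[C2O4^2-]
Q = (3.778 × 10^-3)^2(8.686 × 10^-5) = 1.24 × 10^-9
Q > Ksp, so Ag2C2O4 will precipitate.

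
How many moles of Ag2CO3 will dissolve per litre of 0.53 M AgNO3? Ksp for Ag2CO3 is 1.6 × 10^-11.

s = 5.7 x 10^-11 M

Ag2CO3(s) ⇌ 2 Ag^+ + CO3^2-
Ksp = [Ag^+]^2[CO3^2-]
If s mol/L dissolves here, [Ag^+] = 0.53 + 2s ≈ 0.53, [CO3^2-] = s (common-ion effect: Ag^+ is already 0.53 M).
Ksp ≈ (0.53)^2 × s
s = 5.7 x 10^-11 M
Check: 2s = 1.1 × 10^-10 ≪ 0.53, so the approximation is valid.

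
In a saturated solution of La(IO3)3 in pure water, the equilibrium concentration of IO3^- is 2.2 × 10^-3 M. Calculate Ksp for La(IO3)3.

Ksp = 7.8e-12

La(IO3)3(s) ⇌ La^3+(aq) + 3 IO3^-(aq)
Stoichiometry gives [La^3+] = (1/3)[IO3^-] = 7.33 × 10^-4 M.
Ksp = [La^3+][IO3^-]^3
Ksp = 7.33 × 10^-4 × (2.2 × 10^-3)^3 = 7.8 × 10^-12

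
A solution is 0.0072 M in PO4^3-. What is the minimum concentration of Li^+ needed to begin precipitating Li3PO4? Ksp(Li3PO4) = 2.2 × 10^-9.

[Li^+] = 6.7 × 10^-3 M

Li3PO4(s) <=> 3 Li^+ + PO4^3-
Ksp = [Li^+]^3[PO4^3-]
Precipitation begins when Q = Ksp. With [PO4^3-] = 0.0072 M:
2.2 × 10^-9 = (0.0072) × [Li^+]^3
[Li^+] = (2.2 × 10^-9 / 7.2 × 10^-3)^(1/3) = 6.7 x 10^-3 M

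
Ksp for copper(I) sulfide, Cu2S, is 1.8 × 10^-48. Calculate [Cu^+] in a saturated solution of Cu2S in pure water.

[Cu^+] ≈ 1.5 × 10^-16 M

Cu2S(s) <=> 2 Cu^+(aq) + S^2-(aq)
Ksp = [Cu^+]^2[S^2-]
With molar solubility s: [Cu^+] = 2s, [S^2-] = s.
Substituting: Ksp = (2s)^2s = 4s^3
s = (1.8 × 10^-48 / 4)^(1/3) = 7.66 x 10^-17 M
[Cu^+] = 2s = 1.5 x 10^-16 M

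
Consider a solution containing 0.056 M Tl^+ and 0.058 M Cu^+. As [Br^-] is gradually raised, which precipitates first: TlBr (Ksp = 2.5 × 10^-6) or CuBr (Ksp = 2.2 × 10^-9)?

CuBr

Each salt begins to precipitate when Q = Ksp, i.e. when [Br^-] reaches its threshold.
For TlBr: 2.5 × 10^-6 = 0.056 × [Br^-]  ⇒  [Br^-] = 4.5 x 10^-5 M.
For CuBr: 2.2 × 10^-9 = 0.058 × [Br^-]  ⇒  [Br^-] = 3.8 × 10^-8 M.
The salt with the lower threshold [Br^-] precipitates first: CuBr.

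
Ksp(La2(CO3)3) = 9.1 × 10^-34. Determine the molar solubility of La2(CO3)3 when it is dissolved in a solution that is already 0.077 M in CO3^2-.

La2(CO3)3(s) ⇌ 2 La^3+ + 3 CO3^2-
Ksp = [La^3+]^2[CO3^2-]^3
Let s = moles of La2(CO3)3 that dissolve per litre. [La^3+] = 2s, [CO3^2-] = 0.077 + 3s ≈ 0.077 (since the CO3^2- already present dominates).
Ksp ≈ (2s)^2 × (0.077)^3
s = 7.1 × 10^-16 M
Check: 3s = 2.1 x 10^-15 ≪ 0.077, so the approximation is valid.

s ≈ 7.1e-16 M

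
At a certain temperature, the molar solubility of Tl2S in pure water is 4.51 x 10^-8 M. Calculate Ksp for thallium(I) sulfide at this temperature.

Tl2S(s) <=> 2 Tl^+(aq) + S^2-(aq)
With molar solubility s: [Tl^+] = 2s, [S^2-] = s.
Ksp = [Tl^+]^2[S^2-]
Ksp = (2s)^2s = 4s^3
Ksp = 4 × (4.51 × 10^-8)^3 = 3.67 × 10^-22

Ksp = 3.67e-22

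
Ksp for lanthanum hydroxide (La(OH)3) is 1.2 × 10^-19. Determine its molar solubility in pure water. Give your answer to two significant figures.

La(OH)3(s) ⇌ La^3+(aq) + 3 OH^-(aq)
Ksp = [La^3+][OH^-]^3
If s mol/L of La(OH)3 dissolves, [La^3+] = s and [OH^-] = 3s.
So Ksp = s × (3s)^3 = 27s^4
s = (1.2 × 10^-19 / 27)^(1/4) = 8.2 × 10^-6 M

s ≈ 8.2e-6 M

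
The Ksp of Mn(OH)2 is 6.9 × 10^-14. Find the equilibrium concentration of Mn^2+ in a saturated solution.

Mn(OH)2(s) ⇌ Mn^2+(aq) + 2 OH^-(aq)
Ksp = [Mn^2+][OH^-]^2
If s mol/L of Mn(OH)2 dissolves, [Mn^2+] = s and [OH^-] = 2s.
So Ksp = s × (2s)^2 = 4s^3
s^3 = 6.9 × 10^-14 / 4, so s = 2.58 x 10^-5 M
[Mn^2+] = s = 2.6 × 10^-5 M

2.6e-5 M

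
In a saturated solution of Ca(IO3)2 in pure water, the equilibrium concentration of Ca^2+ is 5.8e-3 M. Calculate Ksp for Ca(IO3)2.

Ca(IO3)2(s) ⇌ Ca^2+(aq) + 2 IO3^-(aq)
Stoichiometry gives [IO3^-] = (2/1)[Ca^2+] = 1.16 × 10^-2 M.
Ksp = [Ca^2+][IO3^-]^2
Ksp = 5.8 × 10^-3 × (1.16 × 10^-2)^2 = 7.8 × 10^-7

7.8 × 10^-7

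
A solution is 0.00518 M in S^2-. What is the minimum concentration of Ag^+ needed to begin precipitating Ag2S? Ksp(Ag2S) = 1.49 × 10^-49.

Ag2S(s) ⇌ 2 Ag^+(aq) + S^2-(aq)
Ksp = [Ag^+]^2[S^2-]
Precipitation begins when Q = Ksp. With [S^2-] = 0.00518 M:
1.49 × 10^-49 = (0.00518) × [Ag^+]^2
[Ag^+] = (1.49 × 10^-49 / 5.18 × 10^-3)^(1/2) = 5.36 x 10^-24 M

5.36 × 10^-24 M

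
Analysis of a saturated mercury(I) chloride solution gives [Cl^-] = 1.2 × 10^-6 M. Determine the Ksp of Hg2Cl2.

Hg2Cl2(s) ⇌ Hg2^2+ + 2 Cl^-
Stoichiometry gives [Hg2^2+] = (1/2)[Cl^-] = 6.00 × 10^-7 M.
Ksp = [Hg2^2+][Cl^-]^2
Ksp = 6.00 × 10^-7 × (1.2 × 10^-6)^2 = 8.6 × 10^-19

Ksp ≈ 8.6e-19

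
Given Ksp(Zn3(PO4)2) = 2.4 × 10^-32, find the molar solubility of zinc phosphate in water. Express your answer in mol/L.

s ≈ 1.9 × 10^-7 M

Zn3(PO4)2(s) ⇌ 3 Zn^2+(aq) + 2 PO4^3-(aq)
Ksp = [Zn^2+]^3[PO4^3-]^2
With molar solubility s: [Zn^2+] = 3s, [PO4^3-] = 2s.
Ksp = (3s)^3(2s)^2 = 108s^5
s^5 = 2.4 × 10^-32 / 108, so s = 1.9 x 10^-7 M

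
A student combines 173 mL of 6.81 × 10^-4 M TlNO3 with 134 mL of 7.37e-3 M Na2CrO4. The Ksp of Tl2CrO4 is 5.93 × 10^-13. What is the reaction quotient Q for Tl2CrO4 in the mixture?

Q ≈ 4.74 x 10^-10

Total volume = 173 + 134 = 307 mL.
[Tl^+] = 6.81 × 10^-4 × (173/307) = 3.838 × 10^-4 M
[CrO4^2-] = 7.37 x 10^-3 × (134/307) = 3.217 x 10^-3 M
Tl2CrO4(s) ⇌ 2 Tl^+(aq) + CrO4^2-(aq), so Q = [Tl^+]^2[CrO4^2-]
Q = (3.838 × 10^-4)^2(3.217 × 10^-3) = 4.74 x 10^-10
Q > Ksp, so Tl2CrO4 will precipitate.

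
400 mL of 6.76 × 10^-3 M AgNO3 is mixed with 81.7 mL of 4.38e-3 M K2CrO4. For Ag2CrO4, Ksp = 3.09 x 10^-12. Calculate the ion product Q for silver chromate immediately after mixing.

2.34 × 10^-8

Total volume = 400 + 81.7 = 481.7 mL.
[Ag^+] = 6.76 × 10^-3 × (400/481.7) = 5.613 × 10^-3 M
[CrO4^2-] = 4.38 × 10^-3 × (81.7/481.7) = 7.429 × 10^-4 M
Ag2CrO4(s) ⇌ 2 Ag^+ + CrO4^2-, so Q = [Ag^+]^2[CrO4^2-]
Q = (5.613 x 10^-3)^2(7.429 × 10^-4) = 2.34 x 10^-8
Q > Ksp, so Ag2CrO4 will precipitate.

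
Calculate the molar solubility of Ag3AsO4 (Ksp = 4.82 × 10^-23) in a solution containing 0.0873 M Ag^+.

Ag3AsO4(s) <=> 3 Ag^+ + AsO4^3-
Ksp = [Ag^+]^3[AsO4^3-]
If s mol/L dissolves here, [Ag^+] = 0.0873 + 3s ≈ 0.0873, [AsO4^3-] = s (since the Ag^+ already present dominates).
Ksp ≈ (0.0873)^3 × s
s = 7.24 × 10^-20 M
Check: 3s = 2.2 × 10^-19 ≪ 0.0873, so the approximation is valid.

7.24e-20 M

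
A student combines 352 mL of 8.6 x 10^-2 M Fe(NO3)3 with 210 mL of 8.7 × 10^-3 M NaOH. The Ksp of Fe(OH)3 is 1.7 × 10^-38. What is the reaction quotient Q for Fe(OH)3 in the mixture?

Total volume = 352 + 210 = 562 mL.
[Fe^3+] = 8.6 × 10^-2 × (352/562) = 5.39 x 10^-2 M
[OH^-] = 8.7 × 10^-3 × (210/562) = 3.25 × 10^-3 M
Fe(OH)3(s) <=> Fe^3+ + 3 OH^-, so Q = [Fe^3+][OH^-]^3
Q = (5.39 × 10^-2)(3.25 x 10^-3)^3 = 1.9 × 10^-9
Q > Ksp, so Fe(OH)3 will precipitate.

1.9 × 10^-9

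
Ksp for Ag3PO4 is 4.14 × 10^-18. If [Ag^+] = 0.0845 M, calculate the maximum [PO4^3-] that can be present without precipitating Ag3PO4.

Ag3PO4(s) ⇌ 3 Ag^+(aq) + PO4^3-(aq)
Ksp = [Ag^+]^3[PO4^3-]
Precipitation begins when Q = Ksp. With [Ag^+] = 0.0845 M:
4.14 × 10^-18 = (0.0845)^3 × [PO4^3-]
[PO4^3-] = (4.14 × 10^-18 / 6.034 x 10^-4) = 6.86 x 10^-15 M

[PO4^3-] ≈ 6.86e-15 M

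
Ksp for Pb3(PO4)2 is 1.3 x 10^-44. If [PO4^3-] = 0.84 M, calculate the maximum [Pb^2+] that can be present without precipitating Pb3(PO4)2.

Pb3(PO4)2(s) ⇌ 3 Pb^2+(aq) + 2 PO4^3-(aq)
Ksp = [Pb^2+]^3[PO4^3-]^2
Precipitation begins when Q = Ksp. With [PO4^3-] = 0.84 M:
1.3 x 10^-44 = (0.84)^2 × [Pb^2+]^3
[Pb^2+] = (1.3 x 10^-44 / 7.06 x 10^-1)^(1/3) = 2.6 x 10^-15 M

[Pb^2+] = 2.6 × 10^-15 M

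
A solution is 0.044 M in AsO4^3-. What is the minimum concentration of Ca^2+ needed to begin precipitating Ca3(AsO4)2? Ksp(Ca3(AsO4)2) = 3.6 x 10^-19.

Ca3(AsO4)2(s) ⇌ 3 Ca^2+ + 2 AsO4^3-
Ksp = [Ca^2+]^3[AsO4^3-]^2
Precipitation begins when Q = Ksp. With [AsO4^3-] = 0.044 M:
3.6 x 10^-19 = (0.044)^2 × [Ca^2+]^3
[Ca^2+] = (3.6 x 10^-19 / 1.94 × 10^-3)^(1/3) = 5.7 × 10^-6 M

[Ca^2+] ≈ 5.7e-6 M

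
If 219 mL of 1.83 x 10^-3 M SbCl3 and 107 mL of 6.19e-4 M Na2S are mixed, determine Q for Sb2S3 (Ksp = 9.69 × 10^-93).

Total volume = 219 + 107 = 326 mL.
[Sb^3+] = 1.83 × 10^-3 × (219/326) = 1.229 × 10^-3 M
[S^2-] = 6.19 × 10^-4 × (107/326) = 2.032 × 10^-4 M
Sb2S3(s) ⇌ 2 Sb^3+ + 3 S^2-, so Q = [Sb^3+]^2[S^2-]^3
Q = (1.229 x 10^-3)^2(2.032 × 10^-4)^3 = 1.27 × 10^-17
Q > Ksp, so Sb2S3 will precipitate.

Q ≈ 1.27e-17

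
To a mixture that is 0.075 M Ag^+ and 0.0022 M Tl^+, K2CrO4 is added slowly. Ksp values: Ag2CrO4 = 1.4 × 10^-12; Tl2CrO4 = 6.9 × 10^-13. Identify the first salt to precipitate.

Ag2CrO4

Precipitation of each salt starts when its ion product equals its Ksp.
For Ag2CrO4: 1.4 × 10^-12 = (0.075)^2 × [CrO4^2-]  ⇒  [CrO4^2-] = 2.5 x 10^-10 M.
For Tl2CrO4: 6.9 × 10^-13 = (0.0022)^2 × [CrO4^2-]  ⇒  [CrO4^2-] = 1.4 × 10^-7 M.
The salt with the lower threshold [CrO4^2-] precipitates first: Ag2CrO4.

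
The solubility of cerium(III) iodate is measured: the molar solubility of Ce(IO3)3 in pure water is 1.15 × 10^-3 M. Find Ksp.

Ksp = 4.72 × 10^-11

Ce(IO3)3(s) ⇌ Ce^3+ + 3 IO3^-
For each mole of Ce(IO3)3 that dissolves: [Ce^3+] = s, [IO3^-] = 3s.
Ksp = [Ce^3+][IO3^-]^3
Substituting: Ksp = s(3s)^3 = 27s^4
Ksp = 27 × (1.15 × 10^-3)^4 = 4.72 × 10^-11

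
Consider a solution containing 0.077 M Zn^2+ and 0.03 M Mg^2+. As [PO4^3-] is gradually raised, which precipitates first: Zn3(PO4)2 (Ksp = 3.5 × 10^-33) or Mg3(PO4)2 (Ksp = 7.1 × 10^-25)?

Zn3(PO4)2

Precipitation of each salt starts when its ion product equals its Ksp.
For Zn3(PO4)2: 3.5 × 10^-33 = (0.077)^3 × [PO4^3-]^2  ⇒  [PO4^3-] = 2.8 × 10^-15 M.
For Mg3(PO4)2: 7.1 × 10^-25 = (0.03)^3 × [PO4^3-]^2  ⇒  [PO4^3-] = 1.6 × 10^-10 M.
The salt with the lower threshold [PO4^3-] precipitates first: Zn3(PO4)2.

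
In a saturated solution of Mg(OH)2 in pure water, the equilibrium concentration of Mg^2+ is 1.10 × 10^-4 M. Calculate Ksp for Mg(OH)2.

Ksp = 5.32e-12

Mg(OH)2(s) <=> Mg^2+(aq) + 2 OH^-(aq)
Stoichiometry gives [OH^-] = (2/1)[Mg^2+] = 2.200 × 10^-4 M.
Ksp = [Mg^2+][OH^-]^2
Ksp = 1.10 × 10^-4 × (2.200 × 10^-4)^2 = 5.32 × 10^-12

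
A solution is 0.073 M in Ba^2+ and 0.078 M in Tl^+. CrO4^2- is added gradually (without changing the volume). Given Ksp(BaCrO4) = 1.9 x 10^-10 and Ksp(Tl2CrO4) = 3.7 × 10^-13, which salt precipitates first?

Each salt begins to precipitate when Q = Ksp, i.e. when [CrO4^2-] reaches its threshold.
For BaCrO4: 1.9 x 10^-10 = 0.073 × [CrO4^2-]  ⇒  [CrO4^2-] = 2.6 x 10^-9 M.
For Tl2CrO4: 3.7 × 10^-13 = (0.078)^2 × [CrO4^2-]  ⇒  [CrO4^2-] = 6.1 x 10^-11 M.
The salt with the lower threshold [CrO4^2-] precipitates first: Tl2CrO4.

Tl2CrO4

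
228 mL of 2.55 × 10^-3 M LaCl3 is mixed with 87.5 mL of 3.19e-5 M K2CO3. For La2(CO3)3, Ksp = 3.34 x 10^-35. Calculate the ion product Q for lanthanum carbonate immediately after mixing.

2.35 × 10^-21

Total volume = 228 + 87.5 = 315.5 mL.
[La^3+] = 2.55 × 10^-3 × (228/315.5) = 1.843 × 10^-3 M
[CO3^2-] = 3.19 × 10^-5 × (87.5/315.5) = 8.847 × 10^-6 M
La2(CO3)3(s) ⇌ 2 La^3+(aq) + 3 CO3^2-(aq), so Q = [La^3+]^2[CO3^2-]^3
Q = (1.843 × 10^-3)^2(8.847 x 10^-6)^3 = 2.35 × 10^-21
Q > Ksp, so La2(CO3)3 will precipitate.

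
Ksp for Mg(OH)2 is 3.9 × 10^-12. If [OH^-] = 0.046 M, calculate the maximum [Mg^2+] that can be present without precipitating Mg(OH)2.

[Mg^2+] ≈ 1.8 x 10^-9 M

Mg(OH)2(s) <=> Mg^2+ + 2 OH^-
Ksp = [Mg^2+][OH^-]^2
Precipitation begins when Q = Ksp. With [OH^-] = 0.046 M:
3.9 × 10^-12 = (0.046)^2 × [Mg^2+]
[Mg^2+] = (3.9 × 10^-12 / 2.12 × 10^-3) = 1.8 × 10^-9 M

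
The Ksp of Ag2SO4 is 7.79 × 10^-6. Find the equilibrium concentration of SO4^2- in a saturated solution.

Ag2SO4(s) ⇌ 2 Ag^+(aq) + SO4^2-(aq)
Ksp = [Ag^+]^2[SO4^2-]
With molar solubility s: [Ag^+] = 2s, [SO4^2-] = s.
Ksp = (2s)^2s = 4s^3
s^3 = 7.79 × 10^-6 / 4, so s = 1.249 × 10^-2 M
[SO4^2-] = s = 1.25 × 10^-2 M

1.25e-2 M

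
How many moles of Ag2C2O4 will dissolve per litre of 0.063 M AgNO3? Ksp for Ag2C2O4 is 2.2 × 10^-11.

Ag2C2O4(s) ⇌ 2 Ag^+(aq) + C2O4^2-(aq)
Ksp = [Ag^+]^2[C2O4^2-]
Let s = moles of Ag2C2O4 that dissolve per litre. [Ag^+] = 0.063 + 2s ≈ 0.063, [C2O4^2-] = s (Ksp is small, so little additional dissolves).
Ksp ≈ (0.063)^2 × s
s = 5.5 x 10^-9 M
Check: 2s = 1.1 x 10^-8 ≪ 0.063, so the approximation is valid.

5.5 × 10^-9 M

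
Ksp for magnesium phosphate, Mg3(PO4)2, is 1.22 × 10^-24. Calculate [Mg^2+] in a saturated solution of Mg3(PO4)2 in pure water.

1.94 × 10^-5 M

Mg3(PO4)2(s) ⇌ 3 Mg^2+ + 2 PO4^3-
Ksp = [Mg^2+]^3[PO4^3-]^2
For each mole of Mg3(PO4)2 that dissolves: [Mg^2+] = 3s, [PO4^3-] = 2s.
Substituting: Ksp = (3s)^3(2s)^2 = 108s^5
Solving, s = (1.22 × 10^-24/108)^(1/5) = 6.465 x 10^-6 M
[Mg^2+] = 3s = 1.94 × 10^-5 M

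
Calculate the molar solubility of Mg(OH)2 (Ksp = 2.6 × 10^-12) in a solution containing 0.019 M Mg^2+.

Mg(OH)2(s) ⇌ Mg^2+(aq) + 2 OH^-(aq)
Ksp = [Mg^2+][OH^-]^2
Let s = moles of Mg(OH)2 that dissolve per litre. [Mg^2+] = 0.019 + s ≈ 0.019, [OH^-] = 2s (common-ion effect: Mg^2+ is already 0.019 M).
Ksp ≈ 0.019 × (2s)^2
s = 5.8 × 10^-6 M
Check: s = 5.8 x 10^-6 ≪ 0.019, so the approximation is valid.

s = 5.8e-6 M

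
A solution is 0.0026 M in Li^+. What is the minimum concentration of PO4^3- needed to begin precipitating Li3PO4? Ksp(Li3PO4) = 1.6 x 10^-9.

Li3PO4(s) ⇌ 3 Li^+ + PO4^3-
Ksp = [Li^+]^3[PO4^3-]
Precipitation begins when Q = Ksp. With [Li^+] = 0.0026 M:
1.6 x 10^-9 = (0.0026)^3 × [PO4^3-]
[PO4^3-] = (1.6 x 10^-9 / 1.76 x 10^-8) = 9.1 x 10^-2 M

[PO4^3-] = 0.091 M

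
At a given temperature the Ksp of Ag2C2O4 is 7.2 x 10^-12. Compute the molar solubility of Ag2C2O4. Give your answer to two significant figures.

1.2e-4 M

Ag2C2O4(s) ⇌ 2 Ag^+(aq) + C2O4^2-(aq)
Ksp = [Ag^+]^2[C2O4^2-]
For each mole of Ag2C2O4 that dissolves: [Ag^+] = 2s, [C2O4^2-] = s.
Substituting: Ksp = (2s)^2s = 4s^3
Solving, s = (7.2 x 10^-12/4)^(1/3) = 1.2 × 10^-4 M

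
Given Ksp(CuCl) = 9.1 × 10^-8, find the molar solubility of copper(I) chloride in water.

s ≈ 3.0 × 10^-4 M

CuCl(s) ⇌ Cu^+(aq) + Cl^-(aq)
Ksp = [Cu^+][Cl^-]
If s mol/L of CuCl dissolves, [Cu^+] = s and [Cl^-] = s.
Ksp = s^2
s = (9.1 × 10^-8)^(1/2) = 3.0 x 10^-4 M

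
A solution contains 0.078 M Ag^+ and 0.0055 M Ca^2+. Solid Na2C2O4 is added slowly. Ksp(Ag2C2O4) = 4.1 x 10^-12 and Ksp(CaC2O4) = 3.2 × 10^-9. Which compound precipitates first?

Ag2C2O4

Precipitation of each salt starts when its ion product equals its Ksp.
For Ag2C2O4: 4.1 x 10^-12 = (0.078)^2 × [C2O4^2-]  ⇒  [C2O4^2-] = 6.7 × 10^-10 M.
For CaC2O4: 3.2 × 10^-9 = 0.0055 × [C2O4^2-]  ⇒  [C2O4^2-] = 5.8 × 10^-7 M.
The salt with the lower threshold [C2O4^2-] precipitates first: Ag2C2O4.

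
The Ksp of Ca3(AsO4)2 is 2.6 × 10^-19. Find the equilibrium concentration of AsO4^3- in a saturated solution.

[AsO4^3-] ≈ 1.5 x 10^-4 M

Ca3(AsO4)2(s) <=> 3 Ca^2+(aq) + 2 AsO4^3-(aq)
Ksp = [Ca^2+]^3[AsO4^3-]^2
With molar solubility s: [Ca^2+] = 3s, [AsO4^3-] = 2s.
Ksp = (3s)^3(2s)^2 = 108s^5
s^5 = 2.6 × 10^-19 / 108, so s = 7.52 × 10^-5 M
[AsO4^3-] = 2s = 1.5 × 10^-4 M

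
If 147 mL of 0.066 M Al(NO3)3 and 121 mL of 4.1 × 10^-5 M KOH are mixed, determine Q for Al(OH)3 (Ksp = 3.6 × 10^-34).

Total volume = 147 + 121 = 268 mL.
[Al^3+] = 6.6 × 10^-2 × (147/268) = 3.62 × 10^-2 M
[OH^-] = 4.1 × 10^-5 × (121/268) = 1.85 × 10^-5 M
Al(OH)3(s) ⇌ Al^3+(aq) + 3 OH^-(aq), so Q = [Al^3+][OH^-]^3
Q = (3.62 x 10^-2)(1.85 x 10^-5)^3 = 2.3 × 10^-16
Q > Ksp, so Al(OH)3 will precipitate.

2.3 × 10^-16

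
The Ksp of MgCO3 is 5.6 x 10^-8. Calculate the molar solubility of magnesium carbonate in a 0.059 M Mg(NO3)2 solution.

MgCO3(s) ⇌ Mg^2+ + CO3^2-
Ksp = [Mg^2+][CO3^2-]
Let s be the molar solubility in this solution. [Mg^2+] = 0.059 + s ≈ 0.059, [CO3^2-] = s (Ksp is small, so little additional dissolves).
Ksp ≈ 0.059 × s
s = 9.5 × 10^-7 M
Check: s = 9.5 × 10^-7 ≪ 0.059, so the approximation is valid.

s = 9.5e-7 M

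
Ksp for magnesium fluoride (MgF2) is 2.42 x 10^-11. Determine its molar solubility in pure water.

MgF2(s) ⇌ Mg^2+(aq) + 2 F^-(aq)
Ksp = [Mg^2+][F^-]^2
For each mole of MgF2 that dissolves: [Mg^2+] = s, [F^-] = 2s.
So Ksp = s × (2s)^2 = 4s^3
s^3 = 2.42 x 10^-11 / 4, so s = 1.82 × 10^-4 M

s = 1.82 x 10^-4 M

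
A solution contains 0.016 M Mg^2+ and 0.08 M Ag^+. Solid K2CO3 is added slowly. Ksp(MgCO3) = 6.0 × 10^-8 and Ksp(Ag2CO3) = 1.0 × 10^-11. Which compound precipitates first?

Ag2CO3

Each salt begins to precipitate when Q = Ksp, i.e. when [CO3^2-] reaches its threshold.
For MgCO3: 6.0 × 10^-8 = 0.016 × [CO3^2-]  ⇒  [CO3^2-] = 3.8 × 10^-6 M.
For Ag2CO3: 1.0 × 10^-11 = (0.08)^2 × [CO3^2-]  ⇒  [CO3^2-] = 1.6 x 10^-9 M.
The salt with the lower threshold [CO3^2-] precipitates first: Ag2CO3.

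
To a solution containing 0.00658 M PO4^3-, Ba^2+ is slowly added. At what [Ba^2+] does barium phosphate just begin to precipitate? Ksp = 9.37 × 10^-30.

Ba3(PO4)2(s) <=> 3 Ba^2+ + 2 PO4^3-
Ksp = [Ba^2+]^3[PO4^3-]^2
Precipitation begins when Q = Ksp. With [PO4^3-] = 0.00658 M:
9.37 × 10^-30 = (0.00658)^2 × [Ba^2+]^3
[Ba^2+] = (9.37 × 10^-30 / 4.330 × 10^-5)^(1/3) = 6.00 × 10^-9 M

[Ba^2+] ≈ 6.00 × 10^-9 M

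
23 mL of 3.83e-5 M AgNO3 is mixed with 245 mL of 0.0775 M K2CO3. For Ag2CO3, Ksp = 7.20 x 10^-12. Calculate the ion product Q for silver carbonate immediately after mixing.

Q ≈ 7.65 × 10^-13

Total volume = 23 + 245 = 268 mL.
[Ag^+] = 3.83 x 10^-5 × (23/268) = 3.287 x 10^-6 M
[CO3^2-] = 7.75 × 10^-2 × (245/268) = 7.085 × 10^-2 M
Ag2CO3(s) ⇌ 2 Ag^+ + CO3^2-, so Q = [Ag^+]^2[CO3^2-]
Q = (3.287 × 10^-6)^2(7.085 x 10^-2) = 7.65 × 10^-13
Q < Ksp, so no precipitate of Ag2CO3 forms.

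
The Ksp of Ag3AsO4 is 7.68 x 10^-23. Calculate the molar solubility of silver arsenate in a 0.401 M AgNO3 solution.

Ag3AsO4(s) <=> 3 Ag^+(aq) + AsO4^3-(aq)
Ksp = [Ag^+]^3[AsO4^3-]
Let s be the molar solubility in this solution. [Ag^+] = 0.401 + 3s ≈ 0.401, [AsO4^3-] = s (common-ion effect: Ag^+ is already 0.401 M).
Ksp ≈ (0.401)^3 × s
s = 1.19 × 10^-21 M
Check: 3s = 3.6 × 10^-21 ≪ 0.401, so the approximation is valid.

s ≈ 1.19 x 10^-21 M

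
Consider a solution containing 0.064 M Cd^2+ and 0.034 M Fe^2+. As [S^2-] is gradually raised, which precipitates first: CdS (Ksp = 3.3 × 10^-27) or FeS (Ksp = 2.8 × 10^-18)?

Each salt begins to precipitate when Q = Ksp, i.e. when [S^2-] reaches its threshold.
For CdS: 3.3 × 10^-27 = 0.064 × [S^2-]  ⇒  [S^2-] = 5.2 × 10^-26 M.
For FeS: 2.8 × 10^-18 = 0.034 × [S^2-]  ⇒  [S^2-] = 8.2 × 10^-17 M.
The salt with the lower threshold [S^2-] precipitates first: CdS.

CdS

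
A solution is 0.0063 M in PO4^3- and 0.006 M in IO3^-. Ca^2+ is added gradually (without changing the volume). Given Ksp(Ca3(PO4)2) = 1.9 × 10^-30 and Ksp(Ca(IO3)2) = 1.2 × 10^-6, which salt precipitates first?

Each salt begins to precipitate when Q = Ksp, i.e. when [Ca^2+] reaches its threshold.
For Ca3(PO4)2: 1.9 × 10^-30 = (0.0063)^2 × [Ca^2+]^3  ⇒  [Ca^2+] = 3.6 × 10^-9 M.
For Ca(IO3)2: 1.2 × 10^-6 = (0.006)^2 × [Ca^2+]  ⇒  [Ca^2+] = 3.3 × 10^-2 M.
The salt with the lower threshold [Ca^2+] precipitates first: Ca3(PO4)2.

Ca3(PO4)2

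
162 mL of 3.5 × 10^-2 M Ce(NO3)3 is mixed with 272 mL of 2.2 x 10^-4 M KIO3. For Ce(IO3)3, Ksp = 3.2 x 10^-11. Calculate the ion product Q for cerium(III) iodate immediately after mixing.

3.4e-14

Total volume = 162 + 272 = 434 mL.
[Ce^3+] = 3.5 × 10^-2 × (162/434) = 1.31 × 10^-2 M
[IO3^-] = 2.2 × 10^-4 × (272/434) = 1.38 x 10^-4 M
Ce(IO3)3(s) ⇌ Ce^3+(aq) + 3 IO3^-(aq), so Q = [Ce^3+][IO3^-]^3
Q = (1.31 × 10^-2)(1.38 × 10^-4)^3 = 3.4 x 10^-14
Q < Ksp, so no precipitate of Ce(IO3)3 forms.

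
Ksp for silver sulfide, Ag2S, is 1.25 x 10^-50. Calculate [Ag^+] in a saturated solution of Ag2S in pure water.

Ag2S(s) ⇌ 2 Ag^+(aq) + S^2-(aq)
Ksp = [Ag^+]^2[S^2-]
Let s = molar solubility. Then [Ag^+] = 2s and [S^2-] = s.
Substituting: Ksp = (2s)^2s = 4s^3
s = (1.25 x 10^-50 / 4)^(1/3) = 1.462 × 10^-17 M
[Ag^+] = 2s = 2.92 x 10^-17 M

2.92 x 10^-17 M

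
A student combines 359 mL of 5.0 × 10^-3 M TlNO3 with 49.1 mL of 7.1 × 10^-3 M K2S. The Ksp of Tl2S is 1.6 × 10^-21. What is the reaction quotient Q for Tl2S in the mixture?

Q ≈ 1.7e-8

Total volume = 359 + 49.1 = 408.1 mL.
[Tl^+] = 5.0 × 10^-3 × (359/408.1) = 4.40 × 10^-3 M
[S^2-] = 7.1 x 10^-3 × (49.1/408.1) = 8.54 x 10^-4 M
Tl2S(s) <=> 2 Tl^+ + S^2-, so Q = [Tl^+]^2[S^2-]
Q = (4.40 × 10^-3)^2(8.54 × 10^-4) = 1.7 x 10^-8
Q > Ksp, so Tl2S will precipitate.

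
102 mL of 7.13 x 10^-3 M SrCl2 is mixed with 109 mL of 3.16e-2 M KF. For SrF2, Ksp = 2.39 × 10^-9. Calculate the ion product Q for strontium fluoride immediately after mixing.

Total volume = 102 + 109 = 211 mL.
[Sr^2+] = 7.13 × 10^-3 × (102/211) = 3.447 x 10^-3 M
[F^-] = 3.16 × 10^-2 × (109/211) = 1.632 x 10^-2 M
SrF2(s) ⇌ Sr^2+ + 2 F^-, so Q = [Sr^2+][F^-]^2
Q = (3.447 × 10^-3)(1.632 x 10^-2)^2 = 9.18 x 10^-7
Q > Ksp, so SrF2 will precipitate.

Q = 9.18 × 10^-7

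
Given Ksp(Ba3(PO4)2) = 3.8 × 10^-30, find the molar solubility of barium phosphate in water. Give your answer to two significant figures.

5.1 × 10^-7 M

Ba3(PO4)2(s) ⇌ 3 Ba^2+(aq) + 2 PO4^3-(aq)
Ksp = [Ba^2+]^3[PO4^3-]^2
For each mole of Ba3(PO4)2 that dissolves: [Ba^2+] = 3s, [PO4^3-] = 2s.
Ksp = (3s)^3(2s)^2 = 108s^5
s^5 = 3.8 × 10^-30 / 108, so s = 5.1 × 10^-7 M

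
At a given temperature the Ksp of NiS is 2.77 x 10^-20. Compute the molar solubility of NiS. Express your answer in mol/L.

NiS(s) <=> Ni^2+ + S^2-
Ksp = [Ni^2+][S^2-]
Let s = molar solubility. Then [Ni^2+] = s and [S^2-] = s.
Ksp = s × s = s^2
s = √(2.77 x 10^-20) = 1.66 × 10^-10 M

s ≈ 1.66 × 10^-10 M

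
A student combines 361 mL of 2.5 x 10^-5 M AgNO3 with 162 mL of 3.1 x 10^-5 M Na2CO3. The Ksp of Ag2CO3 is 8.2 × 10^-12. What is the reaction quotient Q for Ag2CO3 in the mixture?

Q ≈ 2.9e-15

Total volume = 361 + 162 = 523 mL.
[Ag^+] = 2.5 × 10^-5 × (361/523) = 1.73 × 10^-5 M
[CO3^2-] = 3.1 × 10^-5 × (162/523) = 9.60 × 10^-6 M
Ag2CO3(s) ⇌ 2 Ag^+(aq) + CO3^2-(aq), so Q = [Ag^+]^2[CO3^2-]
Q = (1.73 x 10^-5)^2(9.60 x 10^-6) = 2.9 x 10^-15
Q < Ksp, so no precipitate of Ag2CO3 forms.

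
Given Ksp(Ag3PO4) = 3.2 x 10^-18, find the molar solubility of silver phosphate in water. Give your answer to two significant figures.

s ≈ 1.9e-5 M

Ag3PO4(s) ⇌ 3 Ag^+(aq) + PO4^3-(aq)
Ksp = [Ag^+]^3[PO4^3-]
For each mole of Ag3PO4 that dissolves: [Ag^+] = 3s, [PO4^3-] = s.
So Ksp = (3s)^3 × s = 27s^4
s^4 = 3.2 x 10^-18 / 27, so s = 1.9 × 10^-5 M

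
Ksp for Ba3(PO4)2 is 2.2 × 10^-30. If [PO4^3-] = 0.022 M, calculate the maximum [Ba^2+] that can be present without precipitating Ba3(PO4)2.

Ba3(PO4)2(s) ⇌ 3 Ba^2+ + 2 PO4^3-
Ksp = [Ba^2+]^3[PO4^3-]^2
Precipitation begins when Q = Ksp. With [PO4^3-] = 0.022 M:
2.2 × 10^-30 = (0.022)^2 × [Ba^2+]^3
[Ba^2+] = (2.2 × 10^-30 / 4.84 x 10^-4)^(1/3) = 1.7 x 10^-9 M

[Ba^2+] ≈ 1.7 × 10^-9 M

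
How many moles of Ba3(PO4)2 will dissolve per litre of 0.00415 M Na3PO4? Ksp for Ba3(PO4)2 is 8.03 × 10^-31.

Ba3(PO4)2(s) ⇌ 3 Ba^2+ + 2 PO4^3-
Ksp = [Ba^2+]^3[PO4^3-]^2
If s mol/L dissolves here, [Ba^2+] = 3s, [PO4^3-] = 0.00415 + 2s ≈ 0.00415 (since PO4^3- from Na3PO4 dominates).
Ksp ≈ (3s)^3 × (0.00415)^2
s = 1.20 × 10^-9 M
Check: 2s = 2.4 × 10^-9 ≪ 0.00415, so the approximation is valid.

1.20 x 10^-9 M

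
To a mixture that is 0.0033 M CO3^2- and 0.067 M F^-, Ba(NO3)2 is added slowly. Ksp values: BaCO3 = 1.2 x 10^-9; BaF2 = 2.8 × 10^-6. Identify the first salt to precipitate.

BaCO3

Each salt begins to precipitate when Q = Ksp, i.e. when [Ba^2+] reaches its threshold.
For BaCO3: 1.2 x 10^-9 = 0.0033 × [Ba^2+]  ⇒  [Ba^2+] = 3.6 x 10^-7 M.
For BaF2: 2.8 × 10^-6 = (0.067)^2 × [Ba^2+]  ⇒  [Ba^2+] = 6.2 × 10^-4 M.
The salt with the lower threshold [Ba^2+] precipitates first: BaCO3.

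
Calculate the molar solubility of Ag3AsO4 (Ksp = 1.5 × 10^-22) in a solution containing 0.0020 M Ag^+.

Ag3AsO4(s) ⇌ 3 Ag^+(aq) + AsO4^3-(aq)
Ksp = [Ag^+]^3[AsO4^3-]
Let s be the molar solubility in this solution. [Ag^+] = 0.0020 + 3s ≈ 0.0020, [AsO4^3-] = s (common-ion effect: Ag^+ is already 0.0020 M).
Ksp ≈ (0.0020)^3 × s
s = 1.9 × 10^-14 M
Check: 3s = 5.6 x 10^-14 ≪ 0.0020, so the approximation is valid.

s = 1.9e-14 M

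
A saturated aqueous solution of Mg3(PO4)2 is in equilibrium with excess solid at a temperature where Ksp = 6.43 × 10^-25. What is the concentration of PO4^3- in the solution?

[PO4^3-] = 1.14 × 10^-5 M

Mg3(PO4)2(s) ⇌ 3 Mg^2+ + 2 PO4^3-
Ksp = [Mg^2+]^3[PO4^3-]^2
If s mol/L of Mg3(PO4)2 dissolves, [Mg^2+] = 3s and [PO4^3-] = 2s.
So Ksp = (3s)^3 × (2s)^2 = 108s^5
Solving, s = (6.43 × 10^-25/108)^(1/5) = 5.688 × 10^-6 M
[PO4^3-] = 2s = 1.14 × 10^-5 M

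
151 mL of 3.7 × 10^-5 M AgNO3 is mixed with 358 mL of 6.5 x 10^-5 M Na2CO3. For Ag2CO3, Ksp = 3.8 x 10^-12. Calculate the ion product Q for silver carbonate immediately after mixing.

Q = 5.5 x 10^-15

Total volume = 151 + 358 = 509 mL.
[Ag^+] = 3.7 x 10^-5 × (151/509) = 1.10 x 10^-5 M
[CO3^2-] = 6.5 × 10^-5 × (358/509) = 4.57 × 10^-5 M
Ag2CO3(s) <=> 2 Ag^+ + CO3^2-, so Q = [Ag^+]^2[CO3^2-]
Q = (1.10 × 10^-5)^2(4.57 x 10^-5) = 5.5 × 10^-15
Q < Ksp, so no precipitate of Ag2CO3 forms.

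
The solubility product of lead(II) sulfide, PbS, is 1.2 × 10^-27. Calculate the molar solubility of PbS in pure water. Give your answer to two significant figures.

PbS(s) <=> Pb^2+ + S^2-
Ksp = [Pb^2+][S^2-]
For each mole of PbS that dissolves: [Pb^2+] = s, [S^2-] = s.
Ksp = s × s = s^2
s = √(1.2 × 10^-27) = 3.5 x 10^-14 M

s = 3.5 x 10^-14 M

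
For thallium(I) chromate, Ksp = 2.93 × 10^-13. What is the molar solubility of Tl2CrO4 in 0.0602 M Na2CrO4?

Tl2CrO4(s) <=> 2 Tl^+(aq) + CrO4^2-(aq)
Ksp = [Tl^+]^2[CrO4^2-]
If s mol/L dissolves here, [Tl^+] = 2s, [CrO4^2-] = 0.0602 + s ≈ 0.0602 (since CrO4^2- from Na2CrO4 dominates).
Ksp ≈ (2s)^2 × 0.0602
s = 1.10 x 10^-6 M
Check: s = 1.1 x 10^-6 ≪ 0.0602, so the approximation is valid.

1.10 × 10^-6 M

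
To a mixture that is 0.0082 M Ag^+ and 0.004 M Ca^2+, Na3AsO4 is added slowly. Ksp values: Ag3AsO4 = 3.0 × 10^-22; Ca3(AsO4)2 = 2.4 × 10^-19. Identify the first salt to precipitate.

Each salt begins to precipitate when Q = Ksp, i.e. when [AsO4^3-] reaches its threshold.
For Ag3AsO4: 3.0 × 10^-22 = (0.0082)^3 × [AsO4^3-]  ⇒  [AsO4^3-] = 5.4 × 10^-16 M.
For Ca3(AsO4)2: 2.4 × 10^-19 = (0.004)^3 × [AsO4^3-]^2  ⇒  [AsO4^3-] = 1.9 x 10^-6 M.
The salt with the lower threshold [AsO4^3-] precipitates first: Ag3AsO4.

Ag3AsO4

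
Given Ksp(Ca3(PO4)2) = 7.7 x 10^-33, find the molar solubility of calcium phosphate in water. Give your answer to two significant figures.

s = 1.5e-7 M

Ca3(PO4)2(s) ⇌ 3 Ca^2+ + 2 PO4^3-
Ksp = [Ca^2+]^3[PO4^3-]^2
With molar solubility s: [Ca^2+] = 3s, [PO4^3-] = 2s.
Substituting: Ksp = (3s)^3(2s)^2 = 108s^5
Solving, s = (7.7 x 10^-33/108)^(1/5) = 1.5 x 10^-7 M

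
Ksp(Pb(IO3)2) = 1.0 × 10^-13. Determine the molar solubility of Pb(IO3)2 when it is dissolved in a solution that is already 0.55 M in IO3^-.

Pb(IO3)2(s) <=> Pb^2+(aq) + 2 IO3^-(aq)
Ksp = [Pb^2+][IO3^-]^2
Let s be the molar solubility in this solution. [Pb^2+] = s, [IO3^-] = 0.55 + 2s ≈ 0.55 (since the IO3^- already present dominates).
Ksp ≈ s × (0.55)^2
s = 3.3 × 10^-13 M
Check: 2s = 6.6 × 10^-13 ≪ 0.55, so the approximation is valid.

s = 3.3 x 10^-13 M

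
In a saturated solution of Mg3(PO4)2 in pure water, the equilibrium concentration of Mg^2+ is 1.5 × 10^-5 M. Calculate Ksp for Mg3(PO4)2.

Ksp = 3.4 × 10^-25

Mg3(PO4)2(s) <=> 3 Mg^2+ + 2 PO4^3-
Stoichiometry gives [PO4^3-] = (2/3)[Mg^2+] = 1.00 × 10^-5 M.
Ksp = [Mg^2+]^3[PO4^3-]^2
Ksp = (1.5 × 10^-5)^3 × (1.00 × 10^-5)^2 = 3.4 x 10^-25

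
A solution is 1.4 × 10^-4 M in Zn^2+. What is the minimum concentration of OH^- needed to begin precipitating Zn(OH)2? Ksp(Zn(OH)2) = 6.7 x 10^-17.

[OH^-] = 6.9 × 10^-7 M

Zn(OH)2(s) ⇌ Zn^2+(aq) + 2 OH^-(aq)
Ksp = [Zn^2+][OH^-]^2
Precipitation begins when Q = Ksp. With [Zn^2+] = 1.4 × 10^-4 M:
6.7 x 10^-17 = (1.4 × 10^-4) × [OH^-]^2
[OH^-] = (6.7 x 10^-17 / 1.4 × 10^-4)^(1/2) = 6.9 × 10^-7 M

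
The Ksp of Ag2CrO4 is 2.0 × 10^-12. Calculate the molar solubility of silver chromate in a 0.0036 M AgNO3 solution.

s = 1.5 × 10^-7 M

Ag2CrO4(s) <=> 2 Ag^+(aq) + CrO4^2-(aq)
Ksp = [Ag^+]^2[CrO4^2-]
Let s be the molar solubility in this solution. [Ag^+] = 0.0036 + 2s ≈ 0.0036, [CrO4^2-] = s (Ksp is small, so little additional dissolves).
Ksp ≈ (0.0036)^2 × s
s = 1.5 × 10^-7 M
Check: 2s = 3.1 × 10^-7 ≪ 0.0036, so the approximation is valid.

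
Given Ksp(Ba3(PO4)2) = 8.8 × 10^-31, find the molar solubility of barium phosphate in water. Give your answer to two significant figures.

Ba3(PO4)2(s) ⇌ 3 Ba^2+ + 2 PO4^3-
Ksp = [Ba^2+]^3[PO4^3-]^2
If s mol/L of Ba3(PO4)2 dissolves, [Ba^2+] = 3s and [PO4^3-] = 2s.
So Ksp = (3s)^3 × (2s)^2 = 108s^5
s^5 = 8.8 × 10^-31 / 108, so s = 3.8 × 10^-7 M

s ≈ 3.8 x 10^-7 M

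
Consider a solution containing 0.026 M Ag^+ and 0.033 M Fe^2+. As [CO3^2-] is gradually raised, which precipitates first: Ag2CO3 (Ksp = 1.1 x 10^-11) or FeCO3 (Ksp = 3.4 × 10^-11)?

FeCO3

Each salt begins to precipitate when Q = Ksp, i.e. when [CO3^2-] reaches its threshold.
For Ag2CO3: 1.1 x 10^-11 = (0.026)^2 × [CO3^2-]  ⇒  [CO3^2-] = 1.6 × 10^-8 M.
For FeCO3: 3.4 × 10^-11 = 0.033 × [CO3^2-]  ⇒  [CO3^2-] = 1.0 x 10^-9 M.
The salt with the lower threshold [CO3^2-] precipitates first: FeCO3.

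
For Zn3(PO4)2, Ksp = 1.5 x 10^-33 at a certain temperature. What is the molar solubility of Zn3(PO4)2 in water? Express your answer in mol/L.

Zn3(PO4)2(s) ⇌ 3 Zn^2+(aq) + 2 PO4^3-(aq)
Ksp = [Zn^2+]^3[PO4^3-]^2
If s mol/L of Zn3(PO4)2 dissolves, [Zn^2+] = 3s and [PO4^3-] = 2s.
Ksp = (3s)^3(2s)^2 = 108s^5
Solving, s = (1.5 x 10^-33/108)^(1/5) = 1.1 x 10^-7 M

s = 1.1 × 10^-7 M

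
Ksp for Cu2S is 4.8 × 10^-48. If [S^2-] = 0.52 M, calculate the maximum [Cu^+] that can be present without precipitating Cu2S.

Cu2S(s) ⇌ 2 Cu^+ + S^2-
Ksp = [Cu^+]^2[S^2-]
Precipitation begins when Q = Ksp. With [S^2-] = 0.52 M:
4.8 × 10^-48 = (0.52) × [Cu^+]^2
[Cu^+] = (4.8 × 10^-48 / 5.2 x 10^-1)^(1/2) = 3.0 x 10^-24 M

[Cu^+] = 3.0e-24 M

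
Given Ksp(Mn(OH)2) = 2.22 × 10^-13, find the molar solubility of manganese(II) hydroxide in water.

Mn(OH)2(s) <=> Mn^2+ + 2 OH^-
Ksp = [Mn^2+][OH^-]^2
If s mol/L of Mn(OH)2 dissolves, [Mn^2+] = s and [OH^-] = 2s.
Ksp = s(2s)^2 = 4s^3
s^3 = 2.22 × 10^-13 / 4, so s = 3.81 × 10^-5 M

3.81 × 10^-5 M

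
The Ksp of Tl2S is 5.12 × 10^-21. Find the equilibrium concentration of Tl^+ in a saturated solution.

[Tl^+] = 2.17 × 10^-7 M

Tl2S(s) <=> 2 Tl^+(aq) + S^2-(aq)
Ksp = [Tl^+]^2[S^2-]
With molar solubility s: [Tl^+] = 2s, [S^2-] = s.
Substituting: Ksp = (2s)^2s = 4s^3
s^3 = 5.12 × 10^-21 / 4, so s = 1.086 × 10^-7 M
[Tl^+] = 2s = 2.17 × 10^-7 M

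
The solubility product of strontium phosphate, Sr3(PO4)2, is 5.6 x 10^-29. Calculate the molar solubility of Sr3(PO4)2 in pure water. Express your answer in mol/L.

Sr3(PO4)2(s) ⇌ 3 Sr^2+(aq) + 2 PO4^3-(aq)
Ksp = [Sr^2+]^3[PO4^3-]^2
Let s = molar solubility. Then [Sr^2+] = 3s and [PO4^3-] = 2s.
Ksp = (3s)^3(2s)^2 = 108s^5
Solving, s = (5.6 x 10^-29/108)^(1/5) = 8.8 × 10^-7 M

8.8e-7 M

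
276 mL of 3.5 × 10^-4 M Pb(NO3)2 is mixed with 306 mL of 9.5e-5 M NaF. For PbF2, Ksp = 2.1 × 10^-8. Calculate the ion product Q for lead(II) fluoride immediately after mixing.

Q ≈ 4.1 × 10^-13

Total volume = 276 + 306 = 582 mL.
[Pb^2+] = 3.5 × 10^-4 × (276/582) = 1.66 × 10^-4 M
[F^-] = 9.5 × 10^-5 × (306/582) = 4.99 x 10^-5 M
PbF2(s) ⇌ Pb^2+(aq) + 2 F^-(aq), so Q = [Pb^2+][F^-]^2
Q = (1.66 x 10^-4)(4.99 × 10^-5)^2 = 4.1 x 10^-13
Q < Ksp, so no precipitate of PbF2 forms.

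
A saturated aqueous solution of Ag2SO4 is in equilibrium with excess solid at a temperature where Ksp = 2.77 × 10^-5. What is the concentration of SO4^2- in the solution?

[SO4^2-] = 1.91 × 10^-2 M

Ag2SO4(s) ⇌ 2 Ag^+ + SO4^2-
Ksp = [Ag^+]^2[SO4^2-]
If s mol/L of Ag2SO4 dissolves, [Ag^+] = 2s and [SO4^2-] = s.
Substituting: Ksp = (2s)^2s = 4s^3
s = (2.77 × 10^-5 / 4)^(1/3) = 1.906 x 10^-2 M
[SO4^2-] = s = 1.91 x 10^-2 M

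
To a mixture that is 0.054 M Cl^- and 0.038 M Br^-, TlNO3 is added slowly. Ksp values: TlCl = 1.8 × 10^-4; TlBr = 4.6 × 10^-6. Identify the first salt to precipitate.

Each salt begins to precipitate when Q = Ksp, i.e. when [Tl^+] reaches its threshold.
For TlCl: 1.8 × 10^-4 = 0.054 × [Tl^+]  ⇒  [Tl^+] = 3.3 × 10^-3 M.
For TlBr: 4.6 × 10^-6 = 0.038 × [Tl^+]  ⇒  [Tl^+] = 1.2 × 10^-4 M.
The salt with the lower threshold [Tl^+] precipitates first: TlBr.

TlBr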